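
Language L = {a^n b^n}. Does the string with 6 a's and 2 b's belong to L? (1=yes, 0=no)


Language requires equal numbers of a's and b's
PDA pushes for each 'a', pops for each 'b'
Number of a's = 6
Number of b's = 2
6 != 2 -> Reject

0


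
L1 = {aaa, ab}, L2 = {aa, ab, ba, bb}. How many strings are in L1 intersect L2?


L1 = {aaa, ab}
L2 = {aa, ab, ba, bb}
Checking each string in L1 against L2:
  'aaa': in L2? No
  'ab': in L2? Yes
Intersection = {ab}
|L1 ∩ L2| = 1

1


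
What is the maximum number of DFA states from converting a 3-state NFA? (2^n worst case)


NFA has 3 states
Subset construction: each DFA state = subset of NFA states
Maximum subsets = 2^3
2^3 = 8

8


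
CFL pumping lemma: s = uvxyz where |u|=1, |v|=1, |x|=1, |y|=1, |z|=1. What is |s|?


|s| = |u| + |v| + |x| + |y| + |z|
= 1 + 1 + 1 + 1 + 1
= 2 + 1 + 2
= 3 + 2
= 5

5


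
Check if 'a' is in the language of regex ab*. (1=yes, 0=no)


Pattern: ab*
String: 'a'
Pattern requires: exactly one 'a' followed by zero or more 'b's
First char is 'a' -> OK
Rest '': all b's? Yes
Result: 1

1


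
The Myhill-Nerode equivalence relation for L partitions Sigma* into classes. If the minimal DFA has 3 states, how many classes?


Myhill-Nerode theorem:
Number of equivalence classes = number of states in minimal DFA
Minimal DFA states = 3
Therefore equivalence classes = 3

3


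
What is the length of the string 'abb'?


String: 'abb'
Counting characters:
  'a' appears 1 time(s)
  'b' appears 2 time(s)
Total length = 1 + 2 = 3

3


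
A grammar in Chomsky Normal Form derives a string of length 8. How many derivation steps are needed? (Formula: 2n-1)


Chomsky Normal Form derivation:
String length n = 8
Each step either:
  - Splits a nonterminal into two (n-1 such steps)
  - Converts a nonterminal to terminal (n such steps)
Total = (n-1) + n = 2n - 1
= 2(8) - 1
= 16 - 1
= 15

15


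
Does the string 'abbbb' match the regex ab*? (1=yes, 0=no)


Pattern: ab*
String: 'abbbb'
Pattern requires: exactly one 'a' followed by zero or more 'b's
First char is 'a' -> OK
Rest 'bbbb': all b's? Yes
Result: 1

1


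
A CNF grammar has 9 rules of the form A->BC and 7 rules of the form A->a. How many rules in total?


CNF allows two rule forms:
  A -> BC (binary): 9 rules
  A -> a (terminal): 7 rules
Total = 9 + 7 = 16

16


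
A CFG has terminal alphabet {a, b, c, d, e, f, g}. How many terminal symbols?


Terminal symbols: a, b, c, d, e, f, g
Counting each: a (#1), b (#2), c (#3), d (#4), e (#5), f (#6), g (#7)
Total = 7

7


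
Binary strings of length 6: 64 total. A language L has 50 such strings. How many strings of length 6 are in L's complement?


Alphabet: {0,1}
String length: 6
Total strings of length 6 = 2^6 = 64
Strings in L = 50
Complement = total - |L|
= 64 - 50
= 14

14


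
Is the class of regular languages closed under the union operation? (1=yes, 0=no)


Regular languages are closed under:
- Union (DFA product construction)
- Intersection (DFA product construction)
- Complement (swap accept/reject states)
- Concatenation (NFA construction)
- Kleene star (NFA construction)
union is in this list
Therefore: closed

1


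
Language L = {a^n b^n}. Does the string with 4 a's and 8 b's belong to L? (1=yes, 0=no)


Language requires equal numbers of a's and b's
PDA pushes for each 'a', pops for each 'b'
Number of a's = 4
Number of b's = 8
4 != 8 -> Reject

0


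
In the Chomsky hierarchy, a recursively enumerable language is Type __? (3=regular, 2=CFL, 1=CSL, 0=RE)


Chomsky hierarchy levels:
  Type 3: Regular (DFA/NFA/regex)
  Type 2: Context-free (PDA)
  Type 1: Context-sensitive
  Type 0: Recursively enumerable (TM)
'recursively enumerable' corresponds to Type 0

0


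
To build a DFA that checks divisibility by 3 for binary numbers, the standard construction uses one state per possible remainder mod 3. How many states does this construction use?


Divisibility by 3 is tracked via the remainder mod 3: 0, 1, ..., 2
The construction assigns one state to each remainder
Number of remainders = 3

3


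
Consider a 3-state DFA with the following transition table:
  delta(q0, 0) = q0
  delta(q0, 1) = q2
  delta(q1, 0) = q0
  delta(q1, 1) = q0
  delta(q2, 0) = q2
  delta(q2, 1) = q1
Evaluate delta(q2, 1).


Looking up transition function:
delta(q2, 1) in the table
Row: q2, Column: 1
Result: q1

q1


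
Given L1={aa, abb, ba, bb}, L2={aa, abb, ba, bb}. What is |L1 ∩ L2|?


L1 = {aa, abb, ba, bb}
L2 = {aa, abb, ba, bb}
Checking each string in L1 against L2:
  'aa': in L2? Yes
  'abb': in L2? Yes
  'ba': in L2? Yes
  'bb': in L2? Yes
Intersection = {aa, abb, ba, bb}
|L1 ∩ L2| = 4

4


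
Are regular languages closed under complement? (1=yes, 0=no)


Regular languages are closed under all standard operations:
- Union: Yes (product construction)
- Intersection: Yes (product construction)
- Complement: Yes (swap accept/reject)
- Concatenation: Yes (NFA construction)
Operation: complement -> Closed

1


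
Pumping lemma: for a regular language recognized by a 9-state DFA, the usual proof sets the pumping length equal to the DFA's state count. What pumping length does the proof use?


Pumping lemma for regular languages (standard proof):
Take p = |Q|, the number of DFA states.
Any string of length >= |Q| passes through |Q|+1 states while reading its first |Q| symbols,
so by pigeonhole some state repeats, giving the loop that can be pumped.
Here |Q| = 9
Therefore the proof uses p = 9

9


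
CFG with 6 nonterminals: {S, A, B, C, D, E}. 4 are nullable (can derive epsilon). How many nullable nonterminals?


Nonterminals: {S, A, B, C, D, E}
A nonterminal is nullable if it can derive epsilon
Counting nullable nonterminals: 4
Total nullable = 4

4


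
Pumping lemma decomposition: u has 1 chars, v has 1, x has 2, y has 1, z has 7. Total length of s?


|s| = |u| + |v| + |x| + |y| + |z|
= 1 + 1 + 2 + 1 + 7
= 2 + 2 + 8
= 4 + 8
= 12

12


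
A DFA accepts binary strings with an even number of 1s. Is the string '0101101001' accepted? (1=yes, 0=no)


DFA has 2 states: q_even (start, accept=yes) and q_odd
Processing string '0101101001' character by character:
  Position 0: read '0', 1-count=0 -> q_even (no change)
  Position 1: read '1', 1-count=1 -> q_odd
  Position 2: read '0', 1-count=1 -> q_odd (no change)
  Position 3: read '1', 1-count=2 -> q_even
  Position 4: read '1', 1-count=3 -> q_odd
  Position 5: read '0', 1-count=3 -> q_odd (no change)
  Position 6: read '1', 1-count=4 -> q_even
  Position 7: read '0', 1-count=4 -> q_even (no change)
  Position 8: read '0', 1-count=4 -> q_even (no change)
  Position 9: read '1', 1-count=5 -> q_odd
Final state: q_odd, total 1s = 5 (odd); the DFA requires an even count -> reject

0


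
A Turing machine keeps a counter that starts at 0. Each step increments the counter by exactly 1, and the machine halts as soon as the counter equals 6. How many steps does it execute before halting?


Counter starts at 0. Counting sequence:
  Step 1: counter = 1
  Step 2: counter = 2
  Step 3: counter = 3
  Step 4: counter = 4
  Step 5: counter = 5
  Step 6: counter = 6
Counter reached 6 -> halt
Total steps = 6

6


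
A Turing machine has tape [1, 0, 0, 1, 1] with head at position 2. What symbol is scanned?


Tape: [1, 0, 0, 1, 1]
Positions: 0 1 2 3 4
Values:    1 0 0 1 1
Head at position 2
tape[2] = 0

0


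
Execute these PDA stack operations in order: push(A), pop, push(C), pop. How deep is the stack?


Tracing stack operations:
  push(A) -> stack = [A], depth=1
  pop -> removed A, stack = [], depth=0
  push(C) -> stack = [C], depth=1
  pop -> removed C, stack = [], depth=0
Final depth = 0

0


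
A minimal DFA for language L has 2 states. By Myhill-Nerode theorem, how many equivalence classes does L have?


Myhill-Nerode theorem:
Number of equivalence classes = number of states in minimal DFA
Minimal DFA states = 2
Therefore equivalence classes = 2

2


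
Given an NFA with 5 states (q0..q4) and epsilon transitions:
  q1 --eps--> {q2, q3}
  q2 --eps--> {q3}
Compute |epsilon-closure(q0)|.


Starting from q0
Initialize closure = {q0}
q0 has no outgoing epsilon transitions -> nothing to add
Final closure: {q0}
Size = 1

1


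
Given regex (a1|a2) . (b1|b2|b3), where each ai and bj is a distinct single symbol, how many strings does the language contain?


First group: 2 alternatives
Second group: 3 alternatives
Concatenation: each choice from group 1 pairs with each from group 2
Total = 2 x 3 = 6

6


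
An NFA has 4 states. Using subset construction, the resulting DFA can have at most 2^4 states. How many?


NFA has 4 states
Subset construction: each DFA state = subset of NFA states
Maximum subsets = 2^4
2^4 = 16

16


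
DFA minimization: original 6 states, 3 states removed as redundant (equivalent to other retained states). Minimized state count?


Original DFA: 6 states
Redundant states removed: 3
Minimized states = original - removed
= 6 - 3
= 3

3


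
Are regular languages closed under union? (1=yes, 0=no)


Regular languages are closed under:
- Union (DFA product construction)
- Intersection (DFA product construction)
- Complement (swap accept/reject states)
- Concatenation (NFA construction)
- Kleene star (NFA construction)
union is in this list
Therefore: closed

1


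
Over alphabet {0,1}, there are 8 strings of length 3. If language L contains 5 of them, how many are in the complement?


Alphabet: {0,1}
String length: 3
Total strings of length 3 = 2^3 = 8
Strings in L = 5
Complement = total - |L|
= 8 - 5
= 3

3


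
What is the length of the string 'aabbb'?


String: 'aabbb'
Counting characters:
  'a' appears 2 time(s)
  'b' appears 3 time(s)
Total length = 2 + 3 = 5

5


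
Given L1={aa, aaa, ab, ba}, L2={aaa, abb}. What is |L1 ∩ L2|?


L1 = {aa, aaa, ab, ba}
L2 = {aaa, abb}
Checking each string in L1 against L2:
  'aa': in L2? No
  'aaa': in L2? Yes
  'ab': in L2? No
  'ba': in L2? No
Intersection = {aaa}
|L1 ∩ L2| = 1

1


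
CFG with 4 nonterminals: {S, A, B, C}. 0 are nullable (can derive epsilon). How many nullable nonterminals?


Nonterminals: {S, A, B, C}
A nonterminal is nullable if it can derive epsilon
Counting nullable nonterminals: 0
Total nullable = 0

0


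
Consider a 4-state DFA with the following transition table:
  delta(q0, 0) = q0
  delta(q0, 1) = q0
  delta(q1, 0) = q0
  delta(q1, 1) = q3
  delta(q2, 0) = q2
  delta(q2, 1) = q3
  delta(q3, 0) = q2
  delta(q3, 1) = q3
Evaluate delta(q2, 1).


Looking up transition function:
delta(q2, 1) in the table
Row: q2, Column: 1
Result: q3

q3


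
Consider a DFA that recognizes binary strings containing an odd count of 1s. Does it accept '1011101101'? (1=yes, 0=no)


DFA has 2 states: q_even (start, accept=no) and q_odd
Processing string '1011101101' character by character:
  Position 0: read '1', 1-count=1 -> q_odd
  Position 1: read '0', 1-count=1 -> q_odd (no change)
  Position 2: read '1', 1-count=2 -> q_even
  Position 3: read '1', 1-count=3 -> q_odd
  Position 4: read '1', 1-count=4 -> q_even
  Position 5: read '0', 1-count=4 -> q_even (no change)
  Position 6: read '1', 1-count=5 -> q_odd
  Position 7: read '1', 1-count=6 -> q_even
  Position 8: read '0', 1-count=6 -> q_even (no change)
  Position 9: read '1', 1-count=7 -> q_odd
Final state: q_odd, total 1s = 7 (odd); the DFA requires an odd count -> accept

1


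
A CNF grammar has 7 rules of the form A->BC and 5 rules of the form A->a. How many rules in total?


CNF allows two rule forms:
  A -> BC (binary): 7 rules
  A -> a (terminal): 5 rules
Total = 7 + 5 = 12

12


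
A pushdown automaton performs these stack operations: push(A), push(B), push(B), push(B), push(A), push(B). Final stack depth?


Tracing stack operations:
  push(A) -> stack = [A], depth=1
  push(B) -> stack = [A,B], depth=2
  push(B) -> stack = [A,B,B], depth=3
  push(B) -> stack = [A,B,B,B], depth=4
  push(A) -> stack = [A,B,B,B,A], depth=5
  push(B) -> stack = [A,B,B,B,A,B], depth=6
Final depth = 6

6


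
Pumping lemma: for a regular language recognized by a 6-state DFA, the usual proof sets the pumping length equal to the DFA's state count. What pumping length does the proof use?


Pumping lemma for regular languages (standard proof):
Take p = |Q|, the number of DFA states.
Any string of length >= |Q| passes through |Q|+1 states while reading its first |Q| symbols,
so by pigeonhole some state repeats, giving the loop that can be pumped.
Here |Q| = 6
Therefore the proof uses p = 6

6


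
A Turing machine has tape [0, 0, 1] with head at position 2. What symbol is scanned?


Tape: [0, 0, 1]
Positions: 0 1 2
Values:    0 0 1
Head at position 2
tape[2] = 1

1


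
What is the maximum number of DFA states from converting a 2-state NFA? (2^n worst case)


NFA has 2 states
Subset construction: each DFA state = subset of NFA states
Maximum subsets = 2^2
2^2 = 4

4


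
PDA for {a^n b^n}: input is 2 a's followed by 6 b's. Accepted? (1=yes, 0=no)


Language requires equal numbers of a's and b's
PDA pushes for each 'a', pops for each 'b'
Number of a's = 2
Number of b's = 6
2 != 6 -> Reject

0


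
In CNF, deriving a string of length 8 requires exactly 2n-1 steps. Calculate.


Chomsky Normal Form derivation:
String length n = 8
Each step either:
  - Splits a nonterminal into two (n-1 such steps)
  - Converts a nonterminal to terminal (n such steps)
Total = (n-1) + n = 2n - 1
= 2(8) - 1
= 16 - 1
= 15

15


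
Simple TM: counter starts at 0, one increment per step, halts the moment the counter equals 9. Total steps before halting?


Counter starts at 0. Counting sequence:
  Step 1: counter = 1
  Step 2: counter = 2
  Step 3: counter = 3
  Step 4: counter = 4
  Step 5: counter = 5
  Step 6: counter = 6
  ...
  Step 9: counter = 9
Counter reached 9 -> halt
Total steps = 9

9


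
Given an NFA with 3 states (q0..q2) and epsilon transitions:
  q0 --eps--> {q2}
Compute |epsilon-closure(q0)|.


Starting from q0
Initialize closure = {q0}
Follow epsilon from q0 -> add q2
Final closure: {q0, q2}
Size = 2

2


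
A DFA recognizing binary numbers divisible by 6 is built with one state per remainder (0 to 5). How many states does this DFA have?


Divisibility by 6 is tracked via the remainder mod 6: 0, 1, ..., 5
The construction assigns one state to each remainder
Number of remainders = 6

6


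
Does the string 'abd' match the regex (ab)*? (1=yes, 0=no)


Pattern: (ab)*
String: 'abd'
Pattern requires: zero or more repetitions of 'ab'
Length 3 is odd -> cannot be (ab)* -> no match
Result: 0

0


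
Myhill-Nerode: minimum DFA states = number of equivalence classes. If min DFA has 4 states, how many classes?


Myhill-Nerode theorem:
Number of equivalence classes = number of states in minimal DFA
Minimal DFA states = 4
Therefore equivalence classes = 4

4


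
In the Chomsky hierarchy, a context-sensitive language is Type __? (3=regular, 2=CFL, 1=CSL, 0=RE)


Chomsky hierarchy levels:
  Type 3: Regular (DFA/NFA/regex)
  Type 2: Context-free (PDA)
  Type 1: Context-sensitive
  Type 0: Recursively enumerable (TM)
'context-sensitive' corresponds to Type 1

1


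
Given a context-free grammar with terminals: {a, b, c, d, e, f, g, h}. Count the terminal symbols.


Terminal symbols: a, b, c, d, e, f, g, h
Counting each: a (#1), b (#2), c (#3), d (#4), e (#5), f (#6), g (#7), h (#8)
Total = 8

8


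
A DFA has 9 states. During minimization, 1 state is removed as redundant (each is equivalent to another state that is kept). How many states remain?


Original DFA: 9 states
Redundant states removed: 1
Minimized states = original - removed
= 9 - 1
= 8

8


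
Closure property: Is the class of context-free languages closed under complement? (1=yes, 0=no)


CFL closure properties:
  Closed under: union, concatenation, Kleene star
  NOT closed under: intersection, complement
Operation 'complement' is in not-closed list -> No (not closed)

0


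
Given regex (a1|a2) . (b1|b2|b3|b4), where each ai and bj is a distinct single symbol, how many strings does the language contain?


First group: 2 alternatives
Second group: 4 alternatives
Concatenation: each choice from group 1 pairs with each from group 2
Total = 2 x 4 = 8

8


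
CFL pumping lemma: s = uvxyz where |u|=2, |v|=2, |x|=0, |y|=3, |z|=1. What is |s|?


|s| = |u| + |v| + |x| + |y| + |z|
= 2 + 2 + 0 + 3 + 1
= 4 + 0 + 4
= 4 + 4
= 8

8


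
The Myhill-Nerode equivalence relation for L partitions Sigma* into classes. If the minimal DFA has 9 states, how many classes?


Myhill-Nerode theorem:
Number of equivalence classes = number of states in minimal DFA
Minimal DFA states = 9
Therefore equivalence classes = 9

9


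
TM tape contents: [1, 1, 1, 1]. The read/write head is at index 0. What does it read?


Tape: [1, 1, 1, 1]
Positions: 0 1 2 3
Values:    1 1 1 1
Head at position 0
tape[0] = 1

1


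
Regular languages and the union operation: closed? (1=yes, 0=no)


Regular languages are closed under all standard operations:
- Union: Yes (product construction)
- Intersection: Yes (product construction)
- Complement: Yes (swap accept/reject)
- Concatenation: Yes (NFA construction)
Operation: union -> Closed

1


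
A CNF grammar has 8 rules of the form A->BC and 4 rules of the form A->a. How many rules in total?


CNF allows two rule forms:
  A -> BC (binary): 8 rules
  A -> a (terminal): 4 rules
Total = 8 + 4 = 12

12


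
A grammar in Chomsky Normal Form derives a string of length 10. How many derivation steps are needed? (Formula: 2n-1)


Chomsky Normal Form derivation:
String length n = 10
Each step either:
  - Splits a nonterminal into two (n-1 such steps)
  - Converts a nonterminal to terminal (n such steps)
Total = (n-1) + n = 2n - 1
= 2(10) - 1
= 20 - 1
= 19

19


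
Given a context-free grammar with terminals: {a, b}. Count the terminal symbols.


Terminal symbols: a, b
Counting each: a (#1), b (#2)
Total = 2

2


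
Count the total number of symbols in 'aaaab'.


String: 'aaaab'
Counting characters:
  'a' appears 4 time(s)
  'b' appears 1 time(s)
Total length = 4 + 1 = 5

5


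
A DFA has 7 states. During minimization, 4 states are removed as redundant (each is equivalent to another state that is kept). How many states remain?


Original DFA: 7 states
Redundant states removed: 4
Minimized states = original - removed
= 7 - 4
= 3

3


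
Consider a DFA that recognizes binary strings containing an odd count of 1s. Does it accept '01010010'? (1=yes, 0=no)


DFA has 2 states: q_even (start, accept=no) and q_odd
Processing string '01010010' character by character:
  Position 0: read '0', 1-count=0 -> q_even (no change)
  Position 1: read '1', 1-count=1 -> q_odd
  Position 2: read '0', 1-count=1 -> q_odd (no change)
  Position 3: read '1', 1-count=2 -> q_even
  Position 4: read '0', 1-count=2 -> q_even (no change)
  Position 5: read '0', 1-count=2 -> q_even (no change)
  Position 6: read '1', 1-count=3 -> q_odd
  Position 7: read '0', 1-count=3 -> q_odd (no change)
Final state: q_odd, total 1s = 3 (odd); the DFA requires an odd count -> accept

1


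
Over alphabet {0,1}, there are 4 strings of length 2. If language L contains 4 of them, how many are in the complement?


Alphabet: {0,1}
String length: 2
Total strings of length 2 = 2^2 = 4
Strings in L = 4
Complement = total - |L|
= 4 - 4
= 0

0


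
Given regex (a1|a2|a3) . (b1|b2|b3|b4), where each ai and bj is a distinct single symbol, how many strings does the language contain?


First group: 3 alternatives
Second group: 4 alternatives
Concatenation: each choice from group 1 pairs with each from group 2
Total = 3 x 4 = 12

12


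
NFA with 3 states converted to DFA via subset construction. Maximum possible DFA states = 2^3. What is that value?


NFA has 3 states
Subset construction: each DFA state = subset of NFA states
Maximum subsets = 2^3
2^3 = 8

8


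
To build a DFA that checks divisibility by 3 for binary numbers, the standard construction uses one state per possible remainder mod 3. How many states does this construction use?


Divisibility by 3 is tracked via the remainder mod 3: 0, 1, ..., 2
The construction assigns one state to each remainder
Number of remainders = 3

3


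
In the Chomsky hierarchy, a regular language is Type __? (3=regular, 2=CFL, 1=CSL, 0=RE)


Chomsky hierarchy levels:
  Type 3: Regular (DFA/NFA/regex)
  Type 2: Context-free (PDA)
  Type 1: Context-sensitive
  Type 0: Recursively enumerable (TM)
'regular' corresponds to Type 3

3


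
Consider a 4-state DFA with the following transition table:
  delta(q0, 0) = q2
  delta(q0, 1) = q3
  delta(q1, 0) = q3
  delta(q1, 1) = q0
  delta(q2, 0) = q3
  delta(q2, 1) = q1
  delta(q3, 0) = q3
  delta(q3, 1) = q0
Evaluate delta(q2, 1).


Looking up transition function:
delta(q2, 1) in the table
Row: q2, Column: 1
Result: q1

q1


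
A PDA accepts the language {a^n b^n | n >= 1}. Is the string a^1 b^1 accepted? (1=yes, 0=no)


Language requires equal numbers of a's and b's
PDA pushes for each 'a', pops for each 'b'
Number of a's = 1
Number of b's = 1
1 == 1 -> Accept

1


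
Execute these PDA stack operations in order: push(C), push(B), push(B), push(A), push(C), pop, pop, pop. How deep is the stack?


Tracing stack operations:
  push(C) -> stack = [C], depth=1
  push(B) -> stack = [C,B], depth=2
  push(B) -> stack = [C,B,B], depth=3
  push(A) -> stack = [C,B,B,A], depth=4
  push(C) -> stack = [C,B,B,A,C], depth=5
  pop -> removed C, stack = [C,B,B,A], depth=4
  pop -> removed A, stack = [C,B,B], depth=3
  pop -> removed B, stack = [C,B], depth=2
Final depth = 2

2


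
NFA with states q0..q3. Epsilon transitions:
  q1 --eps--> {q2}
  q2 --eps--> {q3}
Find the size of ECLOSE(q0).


Starting from q0
Initialize closure = {q0}
q0 has no outgoing epsilon transitions -> nothing to add
Final closure: {q0}
Size = 1

1


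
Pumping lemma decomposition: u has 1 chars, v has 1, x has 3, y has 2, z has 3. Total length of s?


|s| = |u| + |v| + |x| + |y| + |z|
= 1 + 1 + 3 + 2 + 3
= 2 + 3 + 5
= 5 + 5
= 10

10


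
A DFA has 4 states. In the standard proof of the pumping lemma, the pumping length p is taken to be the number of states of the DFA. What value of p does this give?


Pumping lemma for regular languages (standard proof):
Take p = |Q|, the number of DFA states.
Any string of length >= |Q| passes through |Q|+1 states while reading its first |Q| symbols,
so by pigeonhole some state repeats, giving the loop that can be pumped.
Here |Q| = 4
Therefore the proof uses p = 4

4


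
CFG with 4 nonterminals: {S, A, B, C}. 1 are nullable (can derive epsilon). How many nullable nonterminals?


Nonterminals: {S, A, B, C}
A nonterminal is nullable if it can derive epsilon
Counting nullable nonterminals: 1
Total nullable = 1

1


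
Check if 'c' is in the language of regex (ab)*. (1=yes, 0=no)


Pattern: (ab)*
String: 'c'
Pattern requires: zero or more repetitions of 'ab'
Length 1 is odd -> cannot be (ab)* -> no match
Result: 0

0


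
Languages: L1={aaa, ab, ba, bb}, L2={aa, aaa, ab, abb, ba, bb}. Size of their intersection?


L1 = {aaa, ab, ba, bb}
L2 = {aa, aaa, ab, abb, ba, bb}
Checking each string in L1 against L2:
  'aaa': in L2? Yes
  'ab': in L2? Yes
  'ba': in L2? Yes
  'bb': in L2? Yes
Intersection = {aaa, ab, ba, bb}
|L1 ∩ L2| = 4

4


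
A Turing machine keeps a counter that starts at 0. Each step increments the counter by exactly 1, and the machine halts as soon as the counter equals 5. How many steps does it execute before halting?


Counter starts at 0. Counting sequence:
  Step 1: counter = 1
  Step 2: counter = 2
  Step 3: counter = 3
  Step 4: counter = 4
  Step 5: counter = 5
Counter reached 5 -> halt
Total steps = 5

5


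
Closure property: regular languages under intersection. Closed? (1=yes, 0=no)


Regular languages are closed under:
- Union (DFA product construction)
- Intersection (DFA product construction)
- Complement (swap accept/reject states)
- Concatenation (NFA construction)
- Kleene star (NFA construction)
intersection is in this list
Therefore: closed

1


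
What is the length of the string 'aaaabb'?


String: 'aaaabb'
Counting characters:
  'a' appears 4 time(s)
  'b' appears 2 time(s)
Total length = 4 + 2 = 6

6


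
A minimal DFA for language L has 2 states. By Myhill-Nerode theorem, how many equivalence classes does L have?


Myhill-Nerode theorem:
Number of equivalence classes = number of states in minimal DFA
Minimal DFA states = 2
Therefore equivalence classes = 2

2


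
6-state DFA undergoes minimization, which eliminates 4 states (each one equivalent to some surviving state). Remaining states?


Original DFA: 6 states
Redundant states removed: 4
Minimized states = original - removed
= 6 - 4
= 2

2


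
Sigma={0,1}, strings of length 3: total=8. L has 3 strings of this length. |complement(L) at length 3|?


Alphabet: {0,1}
String length: 3
Total strings of length 3 = 2^3 = 8
Strings in L = 3
Complement = total - |L|
= 8 - 3
= 5

5


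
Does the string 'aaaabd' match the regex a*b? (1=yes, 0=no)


Pattern: a*b
String: 'aaaabd'
Pattern requires: zero or more 'a's followed by exactly one 'b'
Found 4 leading 'a's
Remaining: 'bd'
Remaining is not 'b' -> no match
Result: 0

0


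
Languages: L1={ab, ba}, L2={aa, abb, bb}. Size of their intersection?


L1 = {ab, ba}
L2 = {aa, abb, bb}
Checking each string in L1 against L2:
  'ab': in L2? No
  'ba': in L2? No
Intersection = {}
|L1 ∩ L2| = 0

0


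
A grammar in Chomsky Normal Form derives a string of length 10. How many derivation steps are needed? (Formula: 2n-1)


Chomsky Normal Form derivation:
String length n = 10
Each step either:
  - Splits a nonterminal into two (n-1 such steps)
  - Converts a nonterminal to terminal (n such steps)
Total = (n-1) + n = 2n - 1
= 2(10) - 1
= 20 - 1
= 19

19


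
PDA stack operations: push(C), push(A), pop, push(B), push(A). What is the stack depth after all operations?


Tracing stack operations:
  push(C) -> stack = [C], depth=1
  push(A) -> stack = [C,A], depth=2
  pop -> removed A, stack = [C], depth=1
  push(B) -> stack = [C,B], depth=2
  push(A) -> stack = [C,B,A], depth=3
Final depth = 3

3


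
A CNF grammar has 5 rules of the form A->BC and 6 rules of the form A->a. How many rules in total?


CNF allows two rule forms:
  A -> BC (binary): 5 rules
  A -> a (terminal): 6 rules
Total = 5 + 6 = 11

11


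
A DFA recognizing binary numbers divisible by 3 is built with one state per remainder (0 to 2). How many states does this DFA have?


Divisibility by 3 is tracked via the remainder mod 3: 0, 1, ..., 2
The construction assigns one state to each remainder
Number of remainders = 3

3


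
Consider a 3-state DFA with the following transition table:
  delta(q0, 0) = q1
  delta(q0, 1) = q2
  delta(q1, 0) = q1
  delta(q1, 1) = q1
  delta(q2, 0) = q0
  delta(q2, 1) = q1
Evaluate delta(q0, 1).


Looking up transition function:
delta(q0, 1) in the table
Row: q0, Column: 1
Result: q2

q2


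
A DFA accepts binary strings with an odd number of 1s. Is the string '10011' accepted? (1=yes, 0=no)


DFA has 2 states: q_even (start, accept=no) and q_odd
Processing string '10011' character by character:
  Position 0: read '1', 1-count=1 -> q_odd
  Position 1: read '0', 1-count=1 -> q_odd (no change)
  Position 2: read '0', 1-count=1 -> q_odd (no change)
  Position 3: read '1', 1-count=2 -> q_even
  Position 4: read '1', 1-count=3 -> q_odd
Final state: q_odd, total 1s = 3 (odd); the DFA requires an odd count -> accept

1


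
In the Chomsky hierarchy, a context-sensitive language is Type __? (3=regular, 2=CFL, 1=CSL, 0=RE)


Chomsky hierarchy levels:
  Type 3: Regular (DFA/NFA/regex)
  Type 2: Context-free (PDA)
  Type 1: Context-sensitive
  Type 0: Recursively enumerable (TM)
'context-sensitive' corresponds to Type 1

1


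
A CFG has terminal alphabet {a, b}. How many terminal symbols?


Terminal symbols: a, b
Counting each: a (#1), b (#2)
Total = 2

2


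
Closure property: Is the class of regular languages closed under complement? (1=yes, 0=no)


Regular languages are closed under all standard operations:
- Union: Yes (product construction)
- Intersection: Yes (product construction)
- Complement: Yes (swap accept/reject)
- Concatenation: Yes (NFA construction)
Operation: complement -> Closed

1


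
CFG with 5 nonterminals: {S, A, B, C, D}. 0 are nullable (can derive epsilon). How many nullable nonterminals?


Nonterminals: {S, A, B, C, D}
A nonterminal is nullable if it can derive epsilon
Counting nullable nonterminals: 0
Total nullable = 0

0


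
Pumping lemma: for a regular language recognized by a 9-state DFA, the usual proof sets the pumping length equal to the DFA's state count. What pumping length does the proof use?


Pumping lemma for regular languages (standard proof):
Take p = |Q|, the number of DFA states.
Any string of length >= |Q| passes through |Q|+1 states while reading its first |Q| symbols,
so by pigeonhole some state repeats, giving the loop that can be pumped.
Here |Q| = 9
Therefore the proof uses p = 9

9


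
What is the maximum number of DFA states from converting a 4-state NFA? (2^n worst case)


NFA has 4 states
Subset construction: each DFA state = subset of NFA states
Maximum subsets = 2^4
2^4 = 16

16


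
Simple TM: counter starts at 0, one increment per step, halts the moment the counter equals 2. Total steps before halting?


Counter starts at 0. Counting sequence:
  Step 1: counter = 1
  Step 2: counter = 2
Counter reached 2 -> halt
Total steps = 2

2


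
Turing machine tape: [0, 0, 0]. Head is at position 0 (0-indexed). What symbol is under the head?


Tape: [0, 0, 0]
Positions: 0 1 2
Values:    0 0 0
Head at position 0
tape[0] = 0

0


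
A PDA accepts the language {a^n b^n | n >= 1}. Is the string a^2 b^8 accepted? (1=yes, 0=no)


Language requires equal numbers of a's and b's
PDA pushes for each 'a', pops for each 'b'
Number of a's = 2
Number of b's = 8
2 != 8 -> Reject

0


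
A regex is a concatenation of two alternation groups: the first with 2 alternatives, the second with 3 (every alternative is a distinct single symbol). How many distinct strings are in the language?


First group: 2 alternatives
Second group: 3 alternatives
Concatenation: each choice from group 1 pairs with each from group 2
Total = 2 x 3 = 6

6


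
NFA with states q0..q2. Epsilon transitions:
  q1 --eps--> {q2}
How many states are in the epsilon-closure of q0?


Starting from q0
Initialize closure = {q0}
q0 has no outgoing epsilon transitions -> nothing to add
Final closure: {q0}
Size = 1

1


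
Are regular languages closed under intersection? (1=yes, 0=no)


Regular languages are closed under:
- Union (DFA product construction)
- Intersection (DFA product construction)
- Complement (swap accept/reject states)
- Concatenation (NFA construction)
- Kleene star (NFA construction)
intersection is in this list
Therefore: closed

1


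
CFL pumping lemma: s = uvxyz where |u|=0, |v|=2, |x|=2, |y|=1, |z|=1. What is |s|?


|s| = |u| + |v| + |x| + |y| + |z|
= 0 + 2 + 2 + 1 + 1
= 2 + 2 + 2
= 4 + 2
= 6

6


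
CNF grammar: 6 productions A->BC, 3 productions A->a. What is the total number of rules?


CNF allows two rule forms:
  A -> BC (binary): 6 rules
  A -> a (terminal): 3 rules
Total = 6 + 3 = 9

9


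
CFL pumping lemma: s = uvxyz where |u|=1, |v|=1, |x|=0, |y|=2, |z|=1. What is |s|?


|s| = |u| + |v| + |x| + |y| + |z|
= 1 + 1 + 0 + 2 + 1
= 2 + 0 + 3
= 2 + 3
= 5

5


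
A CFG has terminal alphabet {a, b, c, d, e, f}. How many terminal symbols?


Terminal symbols: a, b, c, d, e, f
Counting each: a (#1), b (#2), c (#3), d (#4), e (#5), f (#6)
Total = 6

6


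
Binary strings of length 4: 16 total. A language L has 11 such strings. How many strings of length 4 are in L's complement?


Alphabet: {0,1}
String length: 4
Total strings of length 4 = 2^4 = 16
Strings in L = 11
Complement = total - |L|
= 16 - 11
= 5

5


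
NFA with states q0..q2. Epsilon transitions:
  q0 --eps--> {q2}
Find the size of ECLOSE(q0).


Starting from q0
Initialize closure = {q0}
Follow epsilon from q0 -> add q2
Final closure: {q0, q2}
Size = 2

2


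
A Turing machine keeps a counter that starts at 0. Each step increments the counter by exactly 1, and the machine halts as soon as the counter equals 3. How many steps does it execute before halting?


Counter starts at 0. Counting sequence:
  Step 1: counter = 1
  Step 2: counter = 2
  Step 3: counter = 3
Counter reached 3 -> halt
Total steps = 3

3


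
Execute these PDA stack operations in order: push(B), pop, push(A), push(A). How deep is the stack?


Tracing stack operations:
  push(B) -> stack = [B], depth=1
  pop -> removed B, stack = [], depth=0
  push(A) -> stack = [A], depth=1
  push(A) -> stack = [A,A], depth=2
Final depth = 2

2


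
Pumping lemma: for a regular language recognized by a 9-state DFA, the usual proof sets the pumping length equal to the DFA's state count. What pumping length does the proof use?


Pumping lemma for regular languages (standard proof):
Take p = |Q|, the number of DFA states.
Any string of length >= |Q| passes through |Q|+1 states while reading its first |Q| symbols,
so by pigeonhole some state repeats, giving the loop that can be pumped.
Here |Q| = 9
Therefore the proof uses p = 9

9


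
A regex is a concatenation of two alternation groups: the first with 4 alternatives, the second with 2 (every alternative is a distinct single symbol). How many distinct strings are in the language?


First group: 4 alternatives
Second group: 2 alternatives
Concatenation: each choice from group 1 pairs with each from group 2
Total = 4 x 2 = 8

8


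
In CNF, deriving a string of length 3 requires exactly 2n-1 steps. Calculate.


Chomsky Normal Form derivation:
String length n = 3
Each step either:
  - Splits a nonterminal into two (n-1 such steps)
  - Converts a nonterminal to terminal (n such steps)
Total = (n-1) + n = 2n - 1
= 2(3) - 1
= 6 - 1
= 5

5


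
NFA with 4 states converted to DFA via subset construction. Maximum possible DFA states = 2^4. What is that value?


NFA has 4 states
Subset construction: each DFA state = subset of NFA states
Maximum subsets = 2^4
2^4 = 16

16


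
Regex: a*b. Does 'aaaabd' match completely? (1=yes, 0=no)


Pattern: a*b
String: 'aaaabd'
Pattern requires: zero or more 'a's followed by exactly one 'b'
Found 4 leading 'a's
Remaining: 'bd'
Remaining is not 'b' -> no match
Result: 0

0


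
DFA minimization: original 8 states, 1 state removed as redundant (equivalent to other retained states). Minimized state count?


Original DFA: 8 states
Redundant states removed: 1
Minimized states = original - removed
= 8 - 1
= 7

7


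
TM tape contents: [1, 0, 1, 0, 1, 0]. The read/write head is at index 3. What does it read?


Tape: [1, 0, 1, 0, 1, 0]
Positions: 0 1 2 3 4 5
Values:    1 0 1 0 1 0
Head at position 3
tape[3] = 0

0


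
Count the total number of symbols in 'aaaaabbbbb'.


String: 'aaaaabbbbb'
Counting characters:
  'a' appears 5 time(s)
  'b' appears 5 time(s)
Total length = 5 + 5 = 10

10


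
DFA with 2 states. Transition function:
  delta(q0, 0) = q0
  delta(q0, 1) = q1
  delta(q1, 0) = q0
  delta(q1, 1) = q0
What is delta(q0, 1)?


Looking up transition function:
delta(q0, 1) in the table
Row: q0, Column: 1
Result: q1

q1


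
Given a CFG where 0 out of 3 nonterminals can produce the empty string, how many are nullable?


Nonterminals: {S, A, B}
A nonterminal is nullable if it can derive epsilon
Counting nullable nonterminals: 0
Total nullable = 0

0


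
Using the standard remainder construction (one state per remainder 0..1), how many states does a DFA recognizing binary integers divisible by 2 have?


Divisibility by 2 is tracked via the remainder mod 2: 0, 1, ..., 1
The construction assigns one state to each remainder
Number of remainders = 2

2


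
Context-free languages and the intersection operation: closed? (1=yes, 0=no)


CFL closure properties:
  Closed under: union, concatenation, Kleene star
  NOT closed under: intersection, complement
Operation 'intersection' is in not-closed list -> No (not closed)

0


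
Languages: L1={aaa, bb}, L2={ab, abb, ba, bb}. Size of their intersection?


L1 = {aaa, bb}
L2 = {ab, abb, ba, bb}
Checking each string in L1 against L2:
  'aaa': in L2? No
  'bb': in L2? Yes
Intersection = {bb}
|L1 ∩ L2| = 1

1


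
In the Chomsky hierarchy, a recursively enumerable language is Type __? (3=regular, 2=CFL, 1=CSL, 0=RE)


Chomsky hierarchy levels:
  Type 3: Regular (DFA/NFA/regex)
  Type 2: Context-free (PDA)
  Type 1: Context-sensitive
  Type 0: Recursively enumerable (TM)
'recursively enumerable' corresponds to Type 0

0


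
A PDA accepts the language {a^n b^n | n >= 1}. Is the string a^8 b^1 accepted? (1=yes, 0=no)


Language requires equal numbers of a's and b's
PDA pushes for each 'a', pops for each 'b'
Number of a's = 8
Number of b's = 1
8 != 1 -> Reject

0


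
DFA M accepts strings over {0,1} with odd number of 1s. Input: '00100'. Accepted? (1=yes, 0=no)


DFA has 2 states: q_even (start, accept=no) and q_odd
Processing string '00100' character by character:
  Position 0: read '0', 1-count=0 -> q_even (no change)
  Position 1: read '0', 1-count=0 -> q_even (no change)
  Position 2: read '1', 1-count=1 -> q_odd
  Position 3: read '0', 1-count=1 -> q_odd (no change)
  Position 4: read '0', 1-count=1 -> q_odd (no change)
Final state: q_odd, total 1s = 1 (odd); the DFA requires an odd count -> accept

1


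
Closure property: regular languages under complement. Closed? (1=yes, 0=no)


Regular languages are closed under:
- Union (DFA product construction)
- Intersection (DFA product construction)
- Complement (swap accept/reject states)
- Concatenation (NFA construction)
- Kleene star (NFA construction)
complement is in this list
Therefore: closed

1


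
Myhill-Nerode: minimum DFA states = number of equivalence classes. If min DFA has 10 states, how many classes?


Myhill-Nerode theorem:
Number of equivalence classes = number of states in minimal DFA
Minimal DFA states = 10
Therefore equivalence classes = 10

10


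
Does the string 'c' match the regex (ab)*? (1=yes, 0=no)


Pattern: (ab)*
String: 'c'
Pattern requires: zero or more repetitions of 'ab'
Length 1 is odd -> cannot be (ab)* -> no match
Result: 0

0


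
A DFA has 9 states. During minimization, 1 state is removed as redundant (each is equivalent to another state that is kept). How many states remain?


Original DFA: 9 states
Redundant states removed: 1
Minimized states = original - removed
= 9 - 1
= 8

8


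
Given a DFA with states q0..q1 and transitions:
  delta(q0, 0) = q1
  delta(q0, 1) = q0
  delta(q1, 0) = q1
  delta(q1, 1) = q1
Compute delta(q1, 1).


Looking up transition function:
delta(q1, 1) in the table
Row: q1, Column: 1
Result: q1

q1


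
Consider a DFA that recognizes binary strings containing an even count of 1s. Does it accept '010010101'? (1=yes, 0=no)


DFA has 2 states: q_even (start, accept=yes) and q_odd
Processing string '010010101' character by character:
  Position 0: read '0', 1-count=0 -> q_even (no change)
  Position 1: read '1', 1-count=1 -> q_odd
  Position 2: read '0', 1-count=1 -> q_odd (no change)
  Position 3: read '0', 1-count=1 -> q_odd (no change)
  Position 4: read '1', 1-count=2 -> q_even
  Position 5: read '0', 1-count=2 -> q_even (no change)
  Position 6: read '1', 1-count=3 -> q_odd
  Position 7: read '0', 1-count=3 -> q_odd (no change)
  Position 8: read '1', 1-count=4 -> q_even
Final state: q_even, total 1s = 4 (even); the DFA requires an even count -> accept

1
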